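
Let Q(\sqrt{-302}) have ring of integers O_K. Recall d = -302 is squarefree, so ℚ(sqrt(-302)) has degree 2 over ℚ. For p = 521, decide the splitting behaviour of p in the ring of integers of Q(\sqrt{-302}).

split

-302 mod 4 = 2, hence disc K = 4·(-302) = -1208 and O_K = ℤ[√-302].
disc(K) = -1208 is not divisible by 521; 521 is unramified.
Euler's criterion: (-302)^260 mod 521 = 1. Thus (-302|521) = 1.
d is a quadratic residue mod p, hence 521 splits in O_K.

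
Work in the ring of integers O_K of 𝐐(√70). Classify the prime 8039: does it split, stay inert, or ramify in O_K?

8039 splits in O_K

70 mod 4 = 2, hence disc K = 4·70 = 280 and O_K = ℤ[√70].
8039 ∤ 280, so 8039 is unramified.
Euler's criterion: 70^4019 mod 8039 = 1. Thus (70|8039) = 1.
Legendre symbol 1 ⇒ 8039 is split.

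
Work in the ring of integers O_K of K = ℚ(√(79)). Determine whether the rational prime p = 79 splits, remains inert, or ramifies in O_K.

ramified

d = 79 ≡ 3 (mod 4), so O_K = ℤ[√79] and disc(K) = 4d = 316.
Ramification test: 79 | 316. The prime 79 ramifies in K.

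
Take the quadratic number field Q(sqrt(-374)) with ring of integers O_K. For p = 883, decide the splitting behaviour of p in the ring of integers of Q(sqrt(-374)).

d = -374 ≡ 2 (mod 4), so O_K = ℤ[√-374] and disc(K) = 4d = -1496.
883 ∤ -1496, so 883 is unramified.
Legendre symbol by Euler's criterion: (-374/883) ≡ (-374)^441 ≡ 882 (mod 883), i.e. (-374/883) = -1.
(-374/883) = -1, so 883 is inert.

p is inert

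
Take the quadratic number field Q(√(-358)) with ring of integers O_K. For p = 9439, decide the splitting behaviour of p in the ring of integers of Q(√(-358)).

inert

-358 mod 4 = 2, hence disc K = 4·(-358) = -1432 and O_K = ℤ[√-358].
9439 ∤ -1432, so 9439 is unramified.
Euler's criterion: (-358)^4719 mod 9439 = 9438. Thus (-358|9439) = -1.
d is a non-residue mod p, hence 9439 remains inert in O_K.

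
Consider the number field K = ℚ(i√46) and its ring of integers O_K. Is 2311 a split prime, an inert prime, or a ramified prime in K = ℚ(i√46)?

p is inert

Since -46 ≢ 1 mod 4, the ring of integers is ℤ[√-46] with discriminant 4·(-46) = -184.
2311 ∤ -184, so 2311 is unramified.
Euler's criterion: (-46)^1155 mod 2311 = 2310. Thus (-46|2311) = -1.
Legendre symbol -1 ⇒ 2311 is inert.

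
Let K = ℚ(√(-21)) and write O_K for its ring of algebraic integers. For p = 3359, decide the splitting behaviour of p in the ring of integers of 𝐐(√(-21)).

p is inert

Since -21 ≢ 1 mod 4, the ring of integers is ℤ[√-21] with discriminant 4·(-21) = -84.
Since gcd(3359, -84) = 1 the prime 3359 does not ramify.
Euler's criterion: (-21)^1679 mod 3359 = 3358. Thus (-21|3359) = -1.
Legendre symbol -1 ⇒ 3359 is inert.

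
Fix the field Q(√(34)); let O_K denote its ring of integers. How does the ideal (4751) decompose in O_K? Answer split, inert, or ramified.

d = 34 ≡ 2 (mod 4), so O_K = ℤ[√34] and disc(K) = 4d = 136.
Since gcd(4751, 136) = 1 the prime 4751 does not ramify.
Compute (34/4751) via Euler: 34^((4751-1)/2) mod 4751 = 1, so (34/4751) = 1.
d is a quadratic residue mod p, hence 4751 splits in O_K.

p splits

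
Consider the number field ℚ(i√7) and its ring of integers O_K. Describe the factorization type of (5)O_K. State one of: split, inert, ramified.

remains prime (inert)

d = -7 ≡ 1 (mod 4), so O_K = ℤ[(1+√-7)/2] and disc(K) = d = -7.
disc(K) = -7 is not divisible by 5; 5 is unramified.
Euler's criterion: (-7)^2 mod 5 = 4. Thus (-7|5) = -1.
d is a non-residue mod p, hence 5 remains inert in O_K.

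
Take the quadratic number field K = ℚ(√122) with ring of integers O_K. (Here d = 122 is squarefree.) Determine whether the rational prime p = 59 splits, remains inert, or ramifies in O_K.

split — (59) = 𝔭₁𝔭₂ with 𝔭₁ ≠ 𝔭₂

122 mod 4 = 2, hence disc K = 4·122 = 488 and O_K = ℤ[√122].
Since gcd(59, 488) = 1 the prime 59 does not ramify.
(122/59) = 4^29 mod 59 = 1, giving Legendre symbol 1.
Legendre symbol 1 ⇒ 59 is split.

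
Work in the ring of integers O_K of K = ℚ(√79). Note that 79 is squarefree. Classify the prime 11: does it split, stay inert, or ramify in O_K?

79 mod 4 = 3, hence disc K = 4·79 = 316 and O_K = ℤ[√79].
11 ∤ 316, so 11 is unramified.
(79/11) = 2^5 mod 11 = 10, giving Legendre symbol -1.
d is a non-residue mod p, hence 11 remains inert in O_K.

remains prime (inert)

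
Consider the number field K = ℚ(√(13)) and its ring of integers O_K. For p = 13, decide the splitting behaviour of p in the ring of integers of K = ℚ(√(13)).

p ramifies

d = 13 ≡ 1 (mod 4), so O_K = ℤ[(1+√13)/2] and disc(K) = d = 13.
disc(K) = 13 = 13·1, so p = 13 is ramified.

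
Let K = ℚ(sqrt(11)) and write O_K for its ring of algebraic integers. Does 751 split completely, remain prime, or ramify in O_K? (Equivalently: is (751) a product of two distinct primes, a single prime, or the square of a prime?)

d = 11 ≡ 3 (mod 4), so O_K = ℤ[√11] and disc(K) = 4d = 44.
751 ∤ 44, so 751 is unramified.
Euler's criterion: 11^375 mod 751 = 750. Thus (11|751) = -1.
(11/751) = -1, so 751 is inert.

inert — (751) stays prime in O_K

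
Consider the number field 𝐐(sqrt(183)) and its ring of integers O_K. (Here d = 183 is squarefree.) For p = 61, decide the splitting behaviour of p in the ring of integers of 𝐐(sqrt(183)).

183 mod 4 = 3, hence disc K = 4·183 = 732 and O_K = ℤ[√183].
disc(K) = 732 = 61·12, so p = 61 is ramified.

ramified — (61) = 𝔭²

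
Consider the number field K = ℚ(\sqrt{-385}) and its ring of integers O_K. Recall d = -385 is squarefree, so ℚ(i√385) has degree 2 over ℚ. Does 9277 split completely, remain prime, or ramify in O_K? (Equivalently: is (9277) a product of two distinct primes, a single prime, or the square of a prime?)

remains prime (inert)

Since -385 ≢ 1 mod 4, the ring of integers is ℤ[√-385] with discriminant 4·(-385) = -1540.
9277 ∤ -1540, so 9277 is unramified.
Legendre symbol by Euler's criterion: (-385/9277) ≡ (-385)^4638 ≡ 9276 (mod 9277), i.e. (-385/9277) = -1.
(-385/9277) = -1, so 9277 is inert.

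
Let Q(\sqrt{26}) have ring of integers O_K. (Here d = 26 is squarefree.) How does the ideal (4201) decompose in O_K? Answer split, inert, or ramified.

inert — (4201) stays prime in O_K

26 mod 4 = 2, hence disc K = 4·26 = 104 and O_K = ℤ[√26].
Since gcd(4201, 104) = 1 the prime 4201 does not ramify.
Legendre symbol by Euler's criterion: (26/4201) ≡ 26^2100 ≡ 4200 (mod 4201), i.e. (26/4201) = -1.
(26/4201) = -1, so 4201 is inert.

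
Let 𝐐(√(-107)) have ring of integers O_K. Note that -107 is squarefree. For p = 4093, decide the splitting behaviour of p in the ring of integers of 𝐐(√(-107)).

d = -107 ≡ 1 (mod 4), so O_K = ℤ[(1+√-107)/2] and disc(K) = d = -107.
Since gcd(4093, -107) = 1 the prime 4093 does not ramify.
Euler's criterion: (-107)^2046 mod 4093 = 1. Thus (-107|4093) = 1.
Legendre symbol 1 ⇒ 4093 is split.

4093 splits in O_K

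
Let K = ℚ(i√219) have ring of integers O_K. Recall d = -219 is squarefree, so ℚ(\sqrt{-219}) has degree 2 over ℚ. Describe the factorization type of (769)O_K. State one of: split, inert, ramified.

Since -219 ≡ 1 mod 4, the ring of integers is ℤ[(1+√-219)/2] with discriminant -219.
Since gcd(769, -219) = 1 the prime 769 does not ramify.
Legendre symbol by Euler's criterion: (-219/769) ≡ (-219)^384 ≡ 768 (mod 769), i.e. (-219/769) = -1.
Legendre symbol -1 ⇒ 769 is inert.

inert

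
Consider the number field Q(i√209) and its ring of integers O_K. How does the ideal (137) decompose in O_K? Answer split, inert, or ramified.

p splits

d = -209 ≡ 3 (mod 4), so O_K = ℤ[√-209] and disc(K) = 4d = -836.
137 ∤ -836, so 137 is unramified.
Compute (-209/137) via Euler: 65^((137-1)/2) mod 137 = 1, so (-209/137) = 1.
d is a quadratic residue mod p, hence 137 splits in O_K.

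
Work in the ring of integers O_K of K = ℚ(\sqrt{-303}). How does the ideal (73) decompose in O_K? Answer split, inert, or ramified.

Since -303 ≡ 1 mod 4, the ring of integers is ℤ[(1+√-303)/2] with discriminant -303.
Since gcd(73, -303) = 1 the prime 73 does not ramify.
Legendre symbol by Euler's criterion: (-303/73) ≡ (-303)^36 ≡ 72 (mod 73), i.e. (-303/73) = -1.
(-303/73) = -1, so 73 is inert.

remains prime (inert)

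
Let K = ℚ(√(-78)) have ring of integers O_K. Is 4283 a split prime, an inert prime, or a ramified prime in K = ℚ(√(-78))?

4283 remains inert

-78 mod 4 = 2, hence disc K = 4·(-78) = -312 and O_K = ℤ[√-78].
Since gcd(4283, -312) = 1 the prime 4283 does not ramify.
Euler's criterion: (-78)^2141 mod 4283 = 4282. Thus (-78|4283) = -1.
d is a non-residue mod p, hence 4283 remains inert in O_K.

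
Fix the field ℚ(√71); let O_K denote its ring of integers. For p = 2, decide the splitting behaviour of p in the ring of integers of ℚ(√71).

2 is ramified

71 mod 4 = 3, hence disc K = 4·71 = 284 and O_K = ℤ[√71].
Ramification test: 2 | 284. The prime 2 ramifies in K.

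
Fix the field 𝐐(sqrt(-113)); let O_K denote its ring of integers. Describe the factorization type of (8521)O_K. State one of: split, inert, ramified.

d = -113 ≡ 3 (mod 4), so O_K = ℤ[√-113] and disc(K) = 4d = -452.
Since gcd(8521, -452) = 1 the prime 8521 does not ramify.
Compute (-113/8521) via Euler: 8408^((8521-1)/2) mod 8521 = 8520, so (-113/8521) = -1.
d is a non-residue mod p, hence 8521 remains inert in O_K.

8521 remains inert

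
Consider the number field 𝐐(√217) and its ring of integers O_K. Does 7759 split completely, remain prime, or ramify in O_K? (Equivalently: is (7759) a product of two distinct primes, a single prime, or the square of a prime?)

p is inert

d = 217 ≡ 1 (mod 4), so O_K = ℤ[(1+√217)/2] and disc(K) = d = 217.
disc(K) = 217 is not divisible by 7759; 7759 is unramified.
(217/7759) = 217^3879 mod 7759 = 7758, giving Legendre symbol -1.
Legendre symbol -1 ⇒ 7759 is inert.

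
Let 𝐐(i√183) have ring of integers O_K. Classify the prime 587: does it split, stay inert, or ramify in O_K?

d = -183 ≡ 1 (mod 4), so O_K = ℤ[(1+√-183)/2] and disc(K) = d = -183.
disc(K) = -183 is not divisible by 587; 587 is unramified.
Compute (-183/587) via Euler: 404^((587-1)/2) mod 587 = 1, so (-183/587) = 1.
(-183/587) = 1, so 587 splits.

splits completely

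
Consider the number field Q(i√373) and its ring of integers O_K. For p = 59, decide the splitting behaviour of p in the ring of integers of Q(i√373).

inert

d = -373 ≡ 3 (mod 4), so O_K = ℤ[√-373] and disc(K) = 4d = -1492.
59 ∤ -1492, so 59 is unramified.
Compute (-373/59) via Euler: 40^((59-1)/2) mod 59 = 58, so (-373/59) = -1.
(-373/59) = -1, so 59 is inert.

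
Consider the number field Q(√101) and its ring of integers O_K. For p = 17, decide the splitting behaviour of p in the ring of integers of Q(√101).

101 mod 4 = 1, hence disc K = 101 and O_K = ℤ[(1+√101)/2].
Since gcd(17, 101) = 1 the prime 17 does not ramify.
Legendre symbol by Euler's criterion: (101/17) ≡ 101^8 ≡ 1 (mod 17), i.e. (101/17) = 1.
(101/17) = 1, so 17 splits.

17 splits in O_K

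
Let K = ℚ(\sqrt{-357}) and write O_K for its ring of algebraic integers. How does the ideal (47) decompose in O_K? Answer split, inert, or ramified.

d = -357 ≡ 3 (mod 4), so O_K = ℤ[√-357] and disc(K) = 4d = -1428.
47 ∤ -1428, so 47 is unramified.
(-357/47) = 19^23 mod 47 = 46, giving Legendre symbol -1.
Legendre symbol -1 ⇒ 47 is inert.

remains prime (inert)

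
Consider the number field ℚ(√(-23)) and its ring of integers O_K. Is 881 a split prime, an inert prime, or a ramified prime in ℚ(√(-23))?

881 remains inert

d = -23 ≡ 1 (mod 4), so O_K = ℤ[(1+√-23)/2] and disc(K) = d = -23.
disc(K) = -23 is not divisible by 881; 881 is unramified.
Compute (-23/881) via Euler: 858^((881-1)/2) mod 881 = 880, so (-23/881) = -1.
(-23/881) = -1, so 881 is inert.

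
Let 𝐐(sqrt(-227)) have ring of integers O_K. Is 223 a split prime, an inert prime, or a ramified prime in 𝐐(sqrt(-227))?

Since -227 ≡ 1 mod 4, the ring of integers is ℤ[(1+√-227)/2] with discriminant -227.
Since gcd(223, -227) = 1 the prime 223 does not ramify.
Euler's criterion: (-227)^111 mod 223 = 222. Thus (-227|223) = -1.
Legendre symbol -1 ⇒ 223 is inert.

inert — (223) stays prime in O_K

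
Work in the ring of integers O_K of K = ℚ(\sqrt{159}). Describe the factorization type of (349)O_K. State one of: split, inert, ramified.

159 mod 4 = 3, hence disc K = 4·159 = 636 and O_K = ℤ[√159].
disc(K) = 636 is not divisible by 349; 349 is unramified.
(159/349) = 159^174 mod 349 = 348, giving Legendre symbol -1.
Legendre symbol -1 ⇒ 349 is inert.

349 remains inert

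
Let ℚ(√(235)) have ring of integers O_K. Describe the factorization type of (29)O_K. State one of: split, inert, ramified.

29 remains inert

Since 235 ≢ 1 mod 4, the ring of integers is ℤ[√235] with discriminant 4·235 = 940.
Since gcd(29, 940) = 1 the prime 29 does not ramify.
Compute (235/29) via Euler: 3^((29-1)/2) mod 29 = 28, so (235/29) = -1.
(235/29) = -1, so 29 is inert.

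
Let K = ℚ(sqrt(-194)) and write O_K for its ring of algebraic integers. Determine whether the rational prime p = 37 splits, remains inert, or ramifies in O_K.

-194 mod 4 = 2, hence disc K = 4·(-194) = -776 and O_K = ℤ[√-194].
Since gcd(37, -776) = 1 the prime 37 does not ramify.
(-194/37) = 28^18 mod 37 = 1, giving Legendre symbol 1.
Legendre symbol 1 ⇒ 37 is split.

p splits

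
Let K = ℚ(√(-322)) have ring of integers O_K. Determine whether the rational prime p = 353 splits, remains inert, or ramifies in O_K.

Since -322 ≢ 1 mod 4, the ring of integers is ℤ[√-322] with discriminant 4·(-322) = -1288.
disc(K) = -1288 is not divisible by 353; 353 is unramified.
(-322/353) = 31^176 mod 353 = 352, giving Legendre symbol -1.
(-322/353) = -1, so 353 is inert.

remains prime (inert)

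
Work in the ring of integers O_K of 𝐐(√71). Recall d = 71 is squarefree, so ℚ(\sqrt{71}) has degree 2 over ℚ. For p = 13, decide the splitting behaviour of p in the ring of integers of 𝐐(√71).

remains prime (inert)

d = 71 ≡ 3 (mod 4), so O_K = ℤ[√71] and disc(K) = 4d = 284.
Since gcd(13, 284) = 1 the prime 13 does not ramify.
(71/13) = 6^6 mod 13 = 12, giving Legendre symbol -1.
(71/13) = -1, so 13 is inert.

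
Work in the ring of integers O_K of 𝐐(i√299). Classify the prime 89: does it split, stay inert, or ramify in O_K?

-299 mod 4 = 1, hence disc K = -299 and O_K = ℤ[(1+√-299)/2].
disc(K) = -299 is not divisible by 89; 89 is unramified.
Compute (-299/89) via Euler: 57^((89-1)/2) mod 89 = 1, so (-299/89) = 1.
(-299/89) = 1, so 89 splits.

89 splits in O_K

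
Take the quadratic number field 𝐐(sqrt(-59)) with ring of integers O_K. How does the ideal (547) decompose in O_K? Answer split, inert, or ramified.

p splits

Since -59 ≡ 1 mod 4, the ring of integers is ℤ[(1+√-59)/2] with discriminant -59.
disc(K) = -59 is not divisible by 547; 547 is unramified.
Legendre symbol by Euler's criterion: (-59/547) ≡ (-59)^273 ≡ 1 (mod 547), i.e. (-59/547) = 1.
d is a quadratic residue mod p, hence 547 splits in O_K.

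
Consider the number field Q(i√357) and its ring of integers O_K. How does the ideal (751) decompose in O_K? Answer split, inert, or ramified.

split

-357 mod 4 = 3, hence disc K = 4·(-357) = -1428 and O_K = ℤ[√-357].
751 ∤ -1428, so 751 is unramified.
Euler's criterion: (-357)^375 mod 751 = 1. Thus (-357|751) = 1.
d is a quadratic residue mod p, hence 751 splits in O_K.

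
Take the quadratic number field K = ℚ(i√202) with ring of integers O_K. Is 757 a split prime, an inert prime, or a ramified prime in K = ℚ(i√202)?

Since -202 ≢ 1 mod 4, the ring of integers is ℤ[√-202] with discriminant 4·(-202) = -808.
disc(K) = -808 is not divisible by 757; 757 is unramified.
Compute (-202/757) via Euler: 555^((757-1)/2) mod 757 = 1, so (-202/757) = 1.
Legendre symbol 1 ⇒ 757 is split.

p splits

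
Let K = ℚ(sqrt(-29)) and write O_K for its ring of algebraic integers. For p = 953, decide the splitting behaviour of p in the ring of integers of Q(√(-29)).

splits completely

Since -29 ≢ 1 mod 4, the ring of integers is ℤ[√-29] with discriminant 4·(-29) = -116.
disc(K) = -116 is not divisible by 953; 953 is unramified.
(-29/953) = 924^476 mod 953 = 1, giving Legendre symbol 1.
(-29/953) = 1, so 953 splits.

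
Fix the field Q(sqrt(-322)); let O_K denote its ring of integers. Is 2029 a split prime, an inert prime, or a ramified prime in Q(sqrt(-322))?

inert — (2029) stays prime in O_K

Since -322 ≢ 1 mod 4, the ring of integers is ℤ[√-322] with discriminant 4·(-322) = -1288.
2029 ∤ -1288, so 2029 is unramified.
Legendre symbol by Euler's criterion: (-322/2029) ≡ (-322)^1014 ≡ 2028 (mod 2029), i.e. (-322/2029) = -1.
(-322/2029) = -1, so 2029 is inert.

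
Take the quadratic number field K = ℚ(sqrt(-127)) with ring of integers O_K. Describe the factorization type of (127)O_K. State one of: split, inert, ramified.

ramifies in O_K

Since -127 ≡ 1 mod 4, the ring of integers is ℤ[(1+√-127)/2] with discriminant -127.
127 divides disc(K) = -127, so 127 ramifies.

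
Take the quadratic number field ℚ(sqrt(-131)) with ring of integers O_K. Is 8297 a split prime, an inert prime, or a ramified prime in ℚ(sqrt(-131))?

d = -131 ≡ 1 (mod 4), so O_K = ℤ[(1+√-131)/2] and disc(K) = d = -131.
disc(K) = -131 is not divisible by 8297; 8297 is unramified.
Euler's criterion: (-131)^4148 mod 8297 = 1. Thus (-131|8297) = 1.
Legendre symbol 1 ⇒ 8297 is split.

8297 splits in O_K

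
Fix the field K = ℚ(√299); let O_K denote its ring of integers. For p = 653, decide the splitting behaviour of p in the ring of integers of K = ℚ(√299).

d = 299 ≡ 3 (mod 4), so O_K = ℤ[√299] and disc(K) = 4d = 1196.
Since gcd(653, 1196) = 1 the prime 653 does not ramify.
(299/653) = 299^326 mod 653 = 1, giving Legendre symbol 1.
Legendre symbol 1 ⇒ 653 is split.

split — (653) = 𝔭₁𝔭₂ with 𝔭₁ ≠ 𝔭₂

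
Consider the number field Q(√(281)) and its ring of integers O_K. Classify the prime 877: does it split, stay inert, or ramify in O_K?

d = 281 ≡ 1 (mod 4), so O_K = ℤ[(1+√281)/2] and disc(K) = d = 281.
Since gcd(877, 281) = 1 the prime 877 does not ramify.
(281/877) = 281^438 mod 877 = 1, giving Legendre symbol 1.
d is a quadratic residue mod p, hence 877 splits in O_K.

877 splits in O_K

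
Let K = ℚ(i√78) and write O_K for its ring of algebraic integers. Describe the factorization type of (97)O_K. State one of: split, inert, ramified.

97 remains inert

d = -78 ≡ 2 (mod 4), so O_K = ℤ[√-78] and disc(K) = 4d = -312.
Since gcd(97, -312) = 1 the prime 97 does not ramify.
Compute (-78/97) via Euler: 19^((97-1)/2) mod 97 = 96, so (-78/97) = -1.
Legendre symbol -1 ⇒ 97 is inert.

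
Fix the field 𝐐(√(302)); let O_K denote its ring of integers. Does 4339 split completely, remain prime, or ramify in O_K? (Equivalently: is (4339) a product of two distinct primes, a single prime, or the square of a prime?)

inert — (4339) stays prime in O_K

302 mod 4 = 2, hence disc K = 4·302 = 1208 and O_K = ℤ[√302].
disc(K) = 1208 is not divisible by 4339; 4339 is unramified.
(302/4339) = 302^2169 mod 4339 = 4338, giving Legendre symbol -1.
(302/4339) = -1, so 4339 is inert.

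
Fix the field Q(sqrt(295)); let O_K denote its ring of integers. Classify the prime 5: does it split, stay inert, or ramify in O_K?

p ramifies

Since 295 ≢ 1 mod 4, the ring of integers is ℤ[√295] with discriminant 4·295 = 1180.
Ramification test: 5 | 1180. The prime 5 ramifies in K.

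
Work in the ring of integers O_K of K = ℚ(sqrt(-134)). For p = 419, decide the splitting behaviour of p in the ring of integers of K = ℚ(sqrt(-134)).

d = -134 ≡ 2 (mod 4), so O_K = ℤ[√-134] and disc(K) = 4d = -536.
Since gcd(419, -536) = 1 the prime 419 does not ramify.
(-134/419) = 285^209 mod 419 = 418, giving Legendre symbol -1.
(-134/419) = -1, so 419 is inert.

inert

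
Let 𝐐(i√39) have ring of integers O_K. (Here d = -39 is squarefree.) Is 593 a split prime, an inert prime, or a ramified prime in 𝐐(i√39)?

splits completely

-39 mod 4 = 1, hence disc K = -39 and O_K = ℤ[(1+√-39)/2].
Since gcd(593, -39) = 1 the prime 593 does not ramify.
Legendre symbol by Euler's criterion: (-39/593) ≡ (-39)^296 ≡ 1 (mod 593), i.e. (-39/593) = 1.
(-39/593) = 1, so 593 splits.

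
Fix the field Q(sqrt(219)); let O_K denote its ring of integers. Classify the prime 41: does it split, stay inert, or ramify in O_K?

inert

219 mod 4 = 3, hence disc K = 4·219 = 876 and O_K = ℤ[√219].
disc(K) = 876 is not divisible by 41; 41 is unramified.
Compute (219/41) via Euler: 14^((41-1)/2) mod 41 = 40, so (219/41) = -1.
Legendre symbol -1 ⇒ 41 is inert.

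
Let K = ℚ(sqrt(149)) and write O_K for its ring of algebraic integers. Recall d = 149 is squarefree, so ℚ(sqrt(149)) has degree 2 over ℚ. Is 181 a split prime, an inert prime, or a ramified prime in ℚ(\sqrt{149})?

inert — (181) stays prime in O_K

Since 149 ≡ 1 mod 4, the ring of integers is ℤ[(1+√149)/2] with discriminant 149.
181 ∤ 149, so 181 is unramified.
Compute (149/181) via Euler: 149^((181-1)/2) mod 181 = 180, so (149/181) = -1.
Legendre symbol -1 ⇒ 181 is inert.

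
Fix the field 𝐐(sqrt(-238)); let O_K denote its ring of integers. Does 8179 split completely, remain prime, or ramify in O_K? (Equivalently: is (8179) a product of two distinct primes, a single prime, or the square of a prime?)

split

Since -238 ≢ 1 mod 4, the ring of integers is ℤ[√-238] with discriminant 4·(-238) = -952.
Since gcd(8179, -952) = 1 the prime 8179 does not ramify.
Euler's criterion: (-238)^4089 mod 8179 = 1. Thus (-238|8179) = 1.
d is a quadratic residue mod p, hence 8179 splits in O_K.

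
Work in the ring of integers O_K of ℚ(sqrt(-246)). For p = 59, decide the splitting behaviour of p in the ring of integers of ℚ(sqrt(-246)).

-246 mod 4 = 2, hence disc K = 4·(-246) = -984 and O_K = ℤ[√-246].
Since gcd(59, -984) = 1 the prime 59 does not ramify.
Euler's criterion: (-246)^29 mod 59 = 1. Thus (-246|59) = 1.
Legendre symbol 1 ⇒ 59 is split.

split — (59) = 𝔭₁𝔭₂ with 𝔭₁ ≠ 𝔭₂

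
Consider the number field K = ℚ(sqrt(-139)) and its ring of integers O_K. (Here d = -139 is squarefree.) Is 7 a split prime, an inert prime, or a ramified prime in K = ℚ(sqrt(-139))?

p splits

d = -139 ≡ 1 (mod 4), so O_K = ℤ[(1+√-139)/2] and disc(K) = d = -139.
disc(K) = -139 is not divisible by 7; 7 is unramified.
(-139/7) = 1^3 mod 7 = 1, giving Legendre symbol 1.
Legendre symbol 1 ⇒ 7 is split.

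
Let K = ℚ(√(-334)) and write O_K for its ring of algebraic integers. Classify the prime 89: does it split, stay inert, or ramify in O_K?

d = -334 ≡ 2 (mod 4), so O_K = ℤ[√-334] and disc(K) = 4d = -1336.
Since gcd(89, -1336) = 1 the prime 89 does not ramify.
Euler's criterion: (-334)^44 mod 89 = 1. Thus (-334|89) = 1.
(-334/89) = 1, so 89 splits.

89 splits in O_K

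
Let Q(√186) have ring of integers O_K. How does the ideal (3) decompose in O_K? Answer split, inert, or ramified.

ramified — (3) = 𝔭²

d = 186 ≡ 2 (mod 4), so O_K = ℤ[√186] and disc(K) = 4d = 744.
Ramification test: 3 | 744. The prime 3 ramifies in K.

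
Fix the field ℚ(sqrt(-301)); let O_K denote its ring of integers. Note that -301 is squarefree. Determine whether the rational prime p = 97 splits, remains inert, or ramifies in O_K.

d = -301 ≡ 3 (mod 4), so O_K = ℤ[√-301] and disc(K) = 4d = -1204.
97 ∤ -1204, so 97 is unramified.
Euler's criterion: (-301)^48 mod 97 = 96. Thus (-301|97) = -1.
Legendre symbol -1 ⇒ 97 is inert.

inert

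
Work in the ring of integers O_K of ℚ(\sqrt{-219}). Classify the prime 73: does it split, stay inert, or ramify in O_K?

p ramifies

Since -219 ≡ 1 mod 4, the ring of integers is ℤ[(1+√-219)/2] with discriminant -219.
disc(K) = -219 = 73·(-3), so p = 73 is ramified.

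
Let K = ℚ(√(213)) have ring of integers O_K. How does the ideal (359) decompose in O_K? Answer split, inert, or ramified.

Since 213 ≡ 1 mod 4, the ring of integers is ℤ[(1+√213)/2] with discriminant 213.
Since gcd(359, 213) = 1 the prime 359 does not ramify.
Euler's criterion: 213^179 mod 359 = 358. Thus (213|359) = -1.
d is a non-residue mod p, hence 359 remains inert in O_K.

inert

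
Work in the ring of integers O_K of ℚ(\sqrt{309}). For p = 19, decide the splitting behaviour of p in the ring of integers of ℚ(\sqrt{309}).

19 splits in O_K

Since 309 ≡ 1 mod 4, the ring of integers is ℤ[(1+√309)/2] with discriminant 309.
19 ∤ 309, so 19 is unramified.
(309/19) = 5^9 mod 19 = 1, giving Legendre symbol 1.
Legendre symbol 1 ⇒ 19 is split.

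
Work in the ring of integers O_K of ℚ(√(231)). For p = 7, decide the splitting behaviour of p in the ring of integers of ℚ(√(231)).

ramified

231 mod 4 = 3, hence disc K = 4·231 = 924 and O_K = ℤ[√231].
Ramification test: 7 | 924. The prime 7 ramifies in K.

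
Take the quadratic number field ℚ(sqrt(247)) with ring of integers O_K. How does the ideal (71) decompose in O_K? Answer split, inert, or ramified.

247 mod 4 = 3, hence disc K = 4·247 = 988 and O_K = ℤ[√247].
71 ∤ 988, so 71 is unramified.
Legendre symbol by Euler's criterion: (247/71) ≡ 247^35 ≡ 70 (mod 71), i.e. (247/71) = -1.
(247/71) = -1, so 71 is inert.

71 remains inert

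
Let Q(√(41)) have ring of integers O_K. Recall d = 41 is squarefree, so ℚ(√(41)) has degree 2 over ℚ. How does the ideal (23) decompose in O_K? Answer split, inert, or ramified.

Since 41 ≡ 1 mod 4, the ring of integers is ℤ[(1+√41)/2] with discriminant 41.
23 ∤ 41, so 23 is unramified.
(41/23) = 18^11 mod 23 = 1, giving Legendre symbol 1.
(41/23) = 1, so 23 splits.

splits completely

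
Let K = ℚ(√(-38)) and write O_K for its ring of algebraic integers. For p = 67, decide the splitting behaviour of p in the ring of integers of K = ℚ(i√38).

split

d = -38 ≡ 2 (mod 4), so O_K = ℤ[√-38] and disc(K) = 4d = -152.
disc(K) = -152 is not divisible by 67; 67 is unramified.
Euler's criterion: (-38)^33 mod 67 = 1. Thus (-38|67) = 1.
d is a quadratic residue mod p, hence 67 splits in O_K.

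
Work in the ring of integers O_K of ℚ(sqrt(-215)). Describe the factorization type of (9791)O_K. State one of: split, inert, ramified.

inert — (9791) stays prime in O_K

Since -215 ≡ 1 mod 4, the ring of integers is ℤ[(1+√-215)/2] with discriminant -215.
Since gcd(9791, -215) = 1 the prime 9791 does not ramify.
(-215/9791) = 9576^4895 mod 9791 = 9790, giving Legendre symbol -1.
(-215/9791) = -1, so 9791 is inert.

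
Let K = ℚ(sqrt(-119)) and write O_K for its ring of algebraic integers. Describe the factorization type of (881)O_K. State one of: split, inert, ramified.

-119 mod 4 = 1, hence disc K = -119 and O_K = ℤ[(1+√-119)/2].
881 ∤ -119, so 881 is unramified.
Euler's criterion: (-119)^440 mod 881 = 1. Thus (-119|881) = 1.
(-119/881) = 1, so 881 splits.

881 splits in O_K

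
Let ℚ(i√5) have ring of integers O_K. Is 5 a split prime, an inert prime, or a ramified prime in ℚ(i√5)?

d = -5 ≡ 3 (mod 4), so O_K = ℤ[√-5] and disc(K) = 4d = -20.
5 divides disc(K) = -20, so 5 ramifies.

ramifies in O_K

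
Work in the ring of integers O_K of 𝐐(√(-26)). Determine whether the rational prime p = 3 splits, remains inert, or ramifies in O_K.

Since -26 ≢ 1 mod 4, the ring of integers is ℤ[√-26] with discriminant 4·(-26) = -104.
Since gcd(3, -104) = 1 the prime 3 does not ramify.
Euler's criterion: (-26)^1 mod 3 = 1. Thus (-26|3) = 1.
(-26/3) = 1, so 3 splits.

3 splits in O_K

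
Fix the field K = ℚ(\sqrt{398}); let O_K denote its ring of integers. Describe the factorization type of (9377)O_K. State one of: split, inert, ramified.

Since 398 ≢ 1 mod 4, the ring of integers is ℤ[√398] with discriminant 4·398 = 1592.
Since gcd(9377, 1592) = 1 the prime 9377 does not ramify.
Compute (398/9377) via Euler: 398^((9377-1)/2) mod 9377 = 9376, so (398/9377) = -1.
(398/9377) = -1, so 9377 is inert.

p is inert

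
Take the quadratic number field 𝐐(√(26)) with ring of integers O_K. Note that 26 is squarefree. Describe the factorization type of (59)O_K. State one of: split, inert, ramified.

split — (59) = 𝔭₁𝔭₂ with 𝔭₁ ≠ 𝔭₂

Since 26 ≢ 1 mod 4, the ring of integers is ℤ[√26] with discriminant 4·26 = 104.
59 ∤ 104, so 59 is unramified.
(26/59) = 26^29 mod 59 = 1, giving Legendre symbol 1.
d is a quadratic residue mod p, hence 59 splits in O_K.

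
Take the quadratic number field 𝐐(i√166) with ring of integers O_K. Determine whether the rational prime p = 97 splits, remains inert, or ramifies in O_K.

d = -166 ≡ 2 (mod 4), so O_K = ℤ[√-166] and disc(K) = 4d = -664.
Since gcd(97, -664) = 1 the prime 97 does not ramify.
(-166/97) = 28^48 mod 97 = 96, giving Legendre symbol -1.
(-166/97) = -1, so 97 is inert.

remains prime (inert)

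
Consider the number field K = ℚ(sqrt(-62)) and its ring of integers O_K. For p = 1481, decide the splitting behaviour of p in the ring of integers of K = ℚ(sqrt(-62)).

p is inert

Since -62 ≢ 1 mod 4, the ring of integers is ℤ[√-62] with discriminant 4·(-62) = -248.
Since gcd(1481, -248) = 1 the prime 1481 does not ramify.
(-62/1481) = 1419^740 mod 1481 = 1480, giving Legendre symbol -1.
(-62/1481) = -1, so 1481 is inert.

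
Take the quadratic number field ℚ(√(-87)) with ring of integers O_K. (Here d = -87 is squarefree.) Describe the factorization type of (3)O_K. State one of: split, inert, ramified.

ramified

-87 mod 4 = 1, hence disc K = -87 and O_K = ℤ[(1+√-87)/2].
disc(K) = -87 = 3·(-29), so p = 3 is ramified.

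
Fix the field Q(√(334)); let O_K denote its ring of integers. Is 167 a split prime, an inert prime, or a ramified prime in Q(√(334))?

334 mod 4 = 2, hence disc K = 4·334 = 1336 and O_K = ℤ[√334].
167 divides disc(K) = 1336, so 167 ramifies.

ramified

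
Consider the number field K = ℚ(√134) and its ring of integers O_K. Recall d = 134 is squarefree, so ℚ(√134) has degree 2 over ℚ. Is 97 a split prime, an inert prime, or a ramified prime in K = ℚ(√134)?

inert — (97) stays prime in O_K

d = 134 ≡ 2 (mod 4), so O_K = ℤ[√134] and disc(K) = 4d = 536.
disc(K) = 536 is not divisible by 97; 97 is unramified.
Legendre symbol by Euler's criterion: (134/97) ≡ 134^48 ≡ 96 (mod 97), i.e. (134/97) = -1.
d is a non-residue mod p, hence 97 remains inert in O_K.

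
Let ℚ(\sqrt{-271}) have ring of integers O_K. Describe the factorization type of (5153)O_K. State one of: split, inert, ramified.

split

d = -271 ≡ 1 (mod 4), so O_K = ℤ[(1+√-271)/2] and disc(K) = d = -271.
Since gcd(5153, -271) = 1 the prime 5153 does not ramify.
(-271/5153) = 4882^2576 mod 5153 = 1, giving Legendre symbol 1.
Legendre symbol 1 ⇒ 5153 is split.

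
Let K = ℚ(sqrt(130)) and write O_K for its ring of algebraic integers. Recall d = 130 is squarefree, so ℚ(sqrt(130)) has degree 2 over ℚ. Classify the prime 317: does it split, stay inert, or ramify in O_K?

remains prime (inert)

d = 130 ≡ 2 (mod 4), so O_K = ℤ[√130] and disc(K) = 4d = 520.
317 ∤ 520, so 317 is unramified.
Compute (130/317) via Euler: 130^((317-1)/2) mod 317 = 316, so (130/317) = -1.
d is a non-residue mod p, hence 317 remains inert in O_K.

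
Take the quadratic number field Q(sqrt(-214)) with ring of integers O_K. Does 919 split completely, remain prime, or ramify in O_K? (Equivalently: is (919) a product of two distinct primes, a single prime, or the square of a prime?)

p is inert

Since -214 ≢ 1 mod 4, the ring of integers is ℤ[√-214] with discriminant 4·(-214) = -856.
919 ∤ -856, so 919 is unramified.
(-214/919) = 705^459 mod 919 = 918, giving Legendre symbol -1.
d is a non-residue mod p, hence 919 remains inert in O_K.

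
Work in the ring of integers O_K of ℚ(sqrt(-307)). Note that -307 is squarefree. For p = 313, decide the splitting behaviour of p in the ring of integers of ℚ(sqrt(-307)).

Since -307 ≡ 1 mod 4, the ring of integers is ℤ[(1+√-307)/2] with discriminant -307.
disc(K) = -307 is not divisible by 313; 313 is unramified.
(-307/313) = 6^156 mod 313 = 1, giving Legendre symbol 1.
(-307/313) = 1, so 313 splits.

split — (313) = 𝔭₁𝔭₂ with 𝔭₁ ≠ 𝔭₂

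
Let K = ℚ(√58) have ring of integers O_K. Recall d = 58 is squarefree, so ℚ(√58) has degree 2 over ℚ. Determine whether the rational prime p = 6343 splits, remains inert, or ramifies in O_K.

d = 58 ≡ 2 (mod 4), so O_K = ℤ[√58] and disc(K) = 4d = 232.
6343 ∤ 232, so 6343 is unramified.
Legendre symbol by Euler's criterion: (58/6343) ≡ 58^3171 ≡ 6342 (mod 6343), i.e. (58/6343) = -1.
d is a non-residue mod p, hence 6343 remains inert in O_K.

inert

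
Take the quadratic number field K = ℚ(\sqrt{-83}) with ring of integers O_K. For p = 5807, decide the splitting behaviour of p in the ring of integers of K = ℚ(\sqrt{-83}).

5807 remains inert

-83 mod 4 = 1, hence disc K = -83 and O_K = ℤ[(1+√-83)/2].
disc(K) = -83 is not divisible by 5807; 5807 is unramified.
Euler's criterion: (-83)^2903 mod 5807 = 5806. Thus (-83|5807) = -1.
(-83/5807) = -1, so 5807 is inert.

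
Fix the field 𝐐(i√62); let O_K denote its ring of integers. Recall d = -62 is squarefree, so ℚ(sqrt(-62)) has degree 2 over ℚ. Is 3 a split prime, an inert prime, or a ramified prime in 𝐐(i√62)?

p splits

-62 mod 4 = 2, hence disc K = 4·(-62) = -248 and O_K = ℤ[√-62].
3 ∤ -248, so 3 is unramified.
(-62/3) = 1^1 mod 3 = 1, giving Legendre symbol 1.
Legendre symbol 1 ⇒ 3 is split.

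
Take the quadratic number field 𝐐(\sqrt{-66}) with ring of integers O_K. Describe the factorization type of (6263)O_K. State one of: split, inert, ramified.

6263 splits in O_K

-66 mod 4 = 2, hence disc K = 4·(-66) = -264 and O_K = ℤ[√-66].
disc(K) = -264 is not divisible by 6263; 6263 is unramified.
(-66/6263) = 6197^3131 mod 6263 = 1, giving Legendre symbol 1.
Legendre symbol 1 ⇒ 6263 is split.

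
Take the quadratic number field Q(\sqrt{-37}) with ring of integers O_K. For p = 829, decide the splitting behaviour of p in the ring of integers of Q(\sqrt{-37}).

d = -37 ≡ 3 (mod 4), so O_K = ℤ[√-37] and disc(K) = 4d = -148.
disc(K) = -148 is not divisible by 829; 829 is unramified.
(-37/829) = 792^414 mod 829 = 828, giving Legendre symbol -1.
d is a non-residue mod p, hence 829 remains inert in O_K.

inert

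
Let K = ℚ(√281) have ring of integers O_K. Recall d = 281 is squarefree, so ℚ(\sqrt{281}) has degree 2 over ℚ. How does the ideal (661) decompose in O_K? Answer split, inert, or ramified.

inert

281 mod 4 = 1, hence disc K = 281 and O_K = ℤ[(1+√281)/2].
661 ∤ 281, so 661 is unramified.
Compute (281/661) via Euler: 281^((661-1)/2) mod 661 = 660, so (281/661) = -1.
d is a non-residue mod p, hence 661 remains inert in O_K.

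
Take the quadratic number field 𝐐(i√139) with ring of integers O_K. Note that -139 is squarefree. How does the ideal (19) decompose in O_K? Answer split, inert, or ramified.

-139 mod 4 = 1, hence disc K = -139 and O_K = ℤ[(1+√-139)/2].
disc(K) = -139 is not divisible by 19; 19 is unramified.
Legendre symbol by Euler's criterion: (-139/19) ≡ (-139)^9 ≡ 18 (mod 19), i.e. (-139/19) = -1.
(-139/19) = -1, so 19 is inert.

19 remains inert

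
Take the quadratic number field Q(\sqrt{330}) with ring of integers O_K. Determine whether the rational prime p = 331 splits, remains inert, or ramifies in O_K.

inert

Since 330 ≢ 1 mod 4, the ring of integers is ℤ[√330] with discriminant 4·330 = 1320.
331 ∤ 1320, so 331 is unramified.
Euler's criterion: 330^165 mod 331 = 330. Thus (330|331) = -1.
Legendre symbol -1 ⇒ 331 is inert.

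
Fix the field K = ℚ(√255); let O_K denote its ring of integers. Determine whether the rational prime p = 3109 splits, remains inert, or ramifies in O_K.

split — (3109) = 𝔭₁𝔭₂ with 𝔭₁ ≠ 𝔭₂

255 mod 4 = 3, hence disc K = 4·255 = 1020 and O_K = ℤ[√255].
3109 ∤ 1020, so 3109 is unramified.
Euler's criterion: 255^1554 mod 3109 = 1. Thus (255|3109) = 1.
d is a quadratic residue mod p, hence 3109 splits in O_K.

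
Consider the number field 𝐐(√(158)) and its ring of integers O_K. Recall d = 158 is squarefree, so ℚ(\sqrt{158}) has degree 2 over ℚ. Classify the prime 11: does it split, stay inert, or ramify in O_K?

split — (11) = 𝔭₁𝔭₂ with 𝔭₁ ≠ 𝔭₂

Since 158 ≢ 1 mod 4, the ring of integers is ℤ[√158] with discriminant 4·158 = 632.
disc(K) = 632 is not divisible by 11; 11 is unramified.
(158/11) = 4^5 mod 11 = 1, giving Legendre symbol 1.
(158/11) = 1, so 11 splits.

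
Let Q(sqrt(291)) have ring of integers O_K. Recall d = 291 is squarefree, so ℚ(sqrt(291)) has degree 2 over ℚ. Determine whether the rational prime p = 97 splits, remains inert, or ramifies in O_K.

97 is ramified

Since 291 ≢ 1 mod 4, the ring of integers is ℤ[√291] with discriminant 4·291 = 1164.
Ramification test: 97 | 1164. The prime 97 ramifies in K.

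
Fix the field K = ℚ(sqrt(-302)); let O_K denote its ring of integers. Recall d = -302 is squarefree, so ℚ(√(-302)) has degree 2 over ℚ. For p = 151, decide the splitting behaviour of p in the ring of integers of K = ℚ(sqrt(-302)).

-302 mod 4 = 2, hence disc K = 4·(-302) = -1208 and O_K = ℤ[√-302].
Ramification test: 151 | -1208. The prime 151 ramifies in K.

ramifies in O_K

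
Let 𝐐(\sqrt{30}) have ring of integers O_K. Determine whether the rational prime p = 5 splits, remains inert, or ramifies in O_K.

Since 30 ≢ 1 mod 4, the ring of integers is ℤ[√30] with discriminant 4·30 = 120.
disc(K) = 120 = 5·24, so p = 5 is ramified.

ramified — (5) = 𝔭²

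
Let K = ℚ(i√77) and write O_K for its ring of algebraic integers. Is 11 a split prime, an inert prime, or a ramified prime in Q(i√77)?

11 is ramified

Since -77 ≢ 1 mod 4, the ring of integers is ℤ[√-77] with discriminant 4·(-77) = -308.
Ramification test: 11 | -308. The prime 11 ramifies in K.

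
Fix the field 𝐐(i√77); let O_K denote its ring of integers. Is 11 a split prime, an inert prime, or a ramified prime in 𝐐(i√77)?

Since -77 ≢ 1 mod 4, the ring of integers is ℤ[√-77] with discriminant 4·(-77) = -308.
Ramification test: 11 | -308. The prime 11 ramifies in K.

11 is ramified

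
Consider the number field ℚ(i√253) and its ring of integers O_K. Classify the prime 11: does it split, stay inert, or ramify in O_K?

p ramifies

d = -253 ≡ 3 (mod 4), so O_K = ℤ[√-253] and disc(K) = 4d = -1012.
disc(K) = -1012 = 11·(-92), so p = 11 is ramified.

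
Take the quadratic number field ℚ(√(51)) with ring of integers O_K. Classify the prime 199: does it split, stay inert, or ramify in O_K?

199 splits in O_K

51 mod 4 = 3, hence disc K = 4·51 = 204 and O_K = ℤ[√51].
disc(K) = 204 is not divisible by 199; 199 is unramified.
(51/199) = 51^99 mod 199 = 1, giving Legendre symbol 1.
Legendre symbol 1 ⇒ 199 is split.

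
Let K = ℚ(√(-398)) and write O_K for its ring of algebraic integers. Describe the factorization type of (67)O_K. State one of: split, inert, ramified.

d = -398 ≡ 2 (mod 4), so O_K = ℤ[√-398] and disc(K) = 4d = -1592.
67 ∤ -1592, so 67 is unramified.
Compute (-398/67) via Euler: 4^((67-1)/2) mod 67 = 1, so (-398/67) = 1.
Legendre symbol 1 ⇒ 67 is split.

p splits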